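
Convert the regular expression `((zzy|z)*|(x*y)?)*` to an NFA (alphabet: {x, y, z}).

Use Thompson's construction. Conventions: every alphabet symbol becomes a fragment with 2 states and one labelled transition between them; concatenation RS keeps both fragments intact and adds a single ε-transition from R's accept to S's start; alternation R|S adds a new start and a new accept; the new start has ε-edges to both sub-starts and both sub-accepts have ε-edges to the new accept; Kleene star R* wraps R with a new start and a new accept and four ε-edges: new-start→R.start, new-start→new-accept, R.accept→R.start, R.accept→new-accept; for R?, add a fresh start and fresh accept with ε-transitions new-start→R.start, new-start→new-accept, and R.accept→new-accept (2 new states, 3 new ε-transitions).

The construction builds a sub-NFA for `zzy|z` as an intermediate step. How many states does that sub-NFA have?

Fragment for `zzy|z`:
Each of the 4 symbol leaves contributes a 2-state fragment.
  zzy → 6 states
  zzy|z → 10 states

10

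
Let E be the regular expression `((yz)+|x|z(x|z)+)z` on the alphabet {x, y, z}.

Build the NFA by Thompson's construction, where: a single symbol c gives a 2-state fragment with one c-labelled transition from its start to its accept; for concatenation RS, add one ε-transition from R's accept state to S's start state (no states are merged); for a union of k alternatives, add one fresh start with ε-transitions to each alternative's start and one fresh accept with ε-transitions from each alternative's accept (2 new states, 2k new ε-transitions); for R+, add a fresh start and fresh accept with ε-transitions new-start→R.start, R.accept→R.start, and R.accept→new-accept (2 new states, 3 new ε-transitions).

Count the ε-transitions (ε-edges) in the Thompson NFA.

19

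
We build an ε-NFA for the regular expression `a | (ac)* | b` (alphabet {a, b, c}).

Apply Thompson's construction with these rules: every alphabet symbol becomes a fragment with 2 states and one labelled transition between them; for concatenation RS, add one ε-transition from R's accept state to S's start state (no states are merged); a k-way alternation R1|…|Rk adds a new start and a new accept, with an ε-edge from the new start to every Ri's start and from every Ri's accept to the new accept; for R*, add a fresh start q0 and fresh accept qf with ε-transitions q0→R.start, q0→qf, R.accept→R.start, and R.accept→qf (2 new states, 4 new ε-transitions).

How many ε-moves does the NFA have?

11

Per subexpression:
Each of the 4 symbol leaves contributes 0 ε-transitions.
  ac → 1 ε-transition
  (ac)* → 5 ε-transitions
  a | (ac)* | b → 11 ε-transitions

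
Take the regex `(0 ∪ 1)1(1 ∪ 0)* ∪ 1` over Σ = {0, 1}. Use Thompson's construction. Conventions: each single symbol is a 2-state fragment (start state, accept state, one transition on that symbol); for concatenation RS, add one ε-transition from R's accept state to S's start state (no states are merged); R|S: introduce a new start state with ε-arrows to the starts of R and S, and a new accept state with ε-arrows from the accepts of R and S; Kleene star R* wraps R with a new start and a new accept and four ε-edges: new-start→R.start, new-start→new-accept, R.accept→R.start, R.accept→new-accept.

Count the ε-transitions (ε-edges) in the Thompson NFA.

18

Recursing over subexpressions:
Each of the 6 symbol leaves contributes 0 ε-transitions.
  0 ∪ 1 : 4 ε-transitions
  1 ∪ 0 : 4 ε-transitions
  (1 ∪ 0)* : 8 ε-transitions
  (0 ∪ 1)1(1 ∪ 0)* : 14 ε-transitions
  (0 ∪ 1)1(1 ∪ 0)* ∪ 1 : 18 ε-transitions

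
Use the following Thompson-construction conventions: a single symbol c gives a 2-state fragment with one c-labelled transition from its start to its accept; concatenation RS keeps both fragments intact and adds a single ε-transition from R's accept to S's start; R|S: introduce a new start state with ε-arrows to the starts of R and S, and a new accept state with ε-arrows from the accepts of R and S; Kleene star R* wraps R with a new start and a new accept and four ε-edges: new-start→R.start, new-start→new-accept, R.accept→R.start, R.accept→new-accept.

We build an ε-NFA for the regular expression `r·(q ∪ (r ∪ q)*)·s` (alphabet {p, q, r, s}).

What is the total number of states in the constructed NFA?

16

Bottom-up over the parse tree:
Each of the 5 symbol leaves contributes a 2-state fragment.
  r ∪ q — 6 states
  (r ∪ q)* — 8 states
  q ∪ (r ∪ q)* — 12 states
  r·(q ∪ (r ∪ q)*)·s — 16 states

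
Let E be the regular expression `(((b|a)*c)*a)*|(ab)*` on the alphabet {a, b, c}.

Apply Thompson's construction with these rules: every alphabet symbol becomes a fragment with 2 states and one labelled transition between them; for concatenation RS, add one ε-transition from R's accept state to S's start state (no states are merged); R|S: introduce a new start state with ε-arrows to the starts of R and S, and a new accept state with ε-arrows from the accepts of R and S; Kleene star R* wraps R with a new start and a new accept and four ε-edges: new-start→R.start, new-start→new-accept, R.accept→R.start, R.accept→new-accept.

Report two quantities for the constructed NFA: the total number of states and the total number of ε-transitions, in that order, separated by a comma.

Per subexpression:
Each of the 6 symbol leaves contributes 2 states and 0 ε-transitions.
  b|a = 6 states, 4 ε-transitions
  (b|a)* = 8 states, 8 ε-transitions
  (b|a)*c = 10 states, 9 ε-transitions
  ((b|a)*c)* = 12 states, 13 ε-transitions
  ((b|a)*c)*a = 14 states, 14 ε-transitions
  (((b|a)*c)*a)* = 16 states, 18 ε-transitions
  ab = 4 states, 1 ε-transition
  (ab)* = 6 states, 5 ε-transitions
  (((b|a)*c)*a)*|(ab)* = 24 states, 27 ε-transitions

24, 27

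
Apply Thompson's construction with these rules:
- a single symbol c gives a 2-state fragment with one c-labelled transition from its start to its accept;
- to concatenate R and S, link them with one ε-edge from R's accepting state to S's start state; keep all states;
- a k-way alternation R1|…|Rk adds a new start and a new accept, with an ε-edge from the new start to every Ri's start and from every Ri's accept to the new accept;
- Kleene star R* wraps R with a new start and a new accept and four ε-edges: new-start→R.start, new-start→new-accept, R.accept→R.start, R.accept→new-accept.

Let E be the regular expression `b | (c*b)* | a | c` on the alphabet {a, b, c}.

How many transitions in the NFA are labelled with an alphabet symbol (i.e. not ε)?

5

Bottom-up over the parse tree:
Each of the 5 symbol leaves contributes exactly 1 symbol transition.
  c* = 1 symbol transition
  c*b = 2 symbol transitions
  (c*b)* = 2 symbol transitions
  b | (c*b)* | a | c = 5 symbol transitions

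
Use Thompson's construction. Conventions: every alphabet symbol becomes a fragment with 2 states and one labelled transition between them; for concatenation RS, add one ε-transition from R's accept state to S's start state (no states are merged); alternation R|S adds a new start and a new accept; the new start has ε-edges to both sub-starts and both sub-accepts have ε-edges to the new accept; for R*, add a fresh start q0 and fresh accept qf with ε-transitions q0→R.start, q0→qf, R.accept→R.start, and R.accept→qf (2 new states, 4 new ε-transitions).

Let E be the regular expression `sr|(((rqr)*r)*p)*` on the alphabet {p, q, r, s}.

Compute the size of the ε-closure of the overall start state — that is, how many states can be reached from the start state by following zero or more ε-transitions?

Let C(F) = |ε-closure(F.start)| within fragment F, and note whether F accepts ε. Symbol fragments have C = 1 and do not accept ε. Then:
  sr → same as the first factor's closure: C = 1
  rqr → C equals the left operand's closure size = 1 (its accept is not ε-reachable, so the closure stops there)
  (rqr)* → new start has ε-edges to the inner start and to the new accept, so C = 2 + 1 = 3
  (rqr)*r → the left operand accepts ε, so the closure extends into the next operand (via the concat ε-link); C = 3 + 1 = 4
  ((rqr)*r)* → the star's fresh start ε-reaches both the body's start and the fresh accept: C = 2 + 4 = 6
  ((rqr)*r)*p → C = 6 + 1 = 7 (closure spills across the concat boundary because the left factor accepts ε)
  (((rqr)*r)*p)* → the star's fresh start ε-reaches both the body's start and the fresh accept: C = 2 + 7 = 9
  sr|(((rqr)*r)*p)* → new start ε-reaches every alternative's start; at least one alternative accepts ε, so the union's new accept is reached too: C = 1 + 1 + 9 + 1 = 12

12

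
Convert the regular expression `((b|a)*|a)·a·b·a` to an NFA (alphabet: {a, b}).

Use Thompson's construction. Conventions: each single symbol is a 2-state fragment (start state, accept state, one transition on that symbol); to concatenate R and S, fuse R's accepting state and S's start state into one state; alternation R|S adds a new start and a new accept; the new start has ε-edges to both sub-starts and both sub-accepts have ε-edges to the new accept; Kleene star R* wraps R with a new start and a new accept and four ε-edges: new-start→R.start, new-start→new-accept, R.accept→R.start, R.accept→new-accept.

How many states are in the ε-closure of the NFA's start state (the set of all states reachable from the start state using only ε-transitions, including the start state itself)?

Compute the ε-closure size of each fragment's start state recursively; a symbol fragment's start has no outgoing ε-edge, so its closure is just itself (size 1).
  b|a → new start ε-reaches every alternative's start; none of them accept ε, so the new accept is not reached: |closure| = 1 + 1 + 1 = 3
  (b|a)* → the star's fresh start ε-reaches both the body's start and the fresh accept: |closure| = 2 + 3 = 5
  (b|a)*|a → |closure| = 1 (new start) + (5 + 1) + 1 (new accept, since some branch ε-reaches its own accept) = 8
  ((b|a)*|a)·a·b·a → |closure| = 8 + (1−1) = 8 (closure spills across the concat boundary because the left factor accepts ε)

8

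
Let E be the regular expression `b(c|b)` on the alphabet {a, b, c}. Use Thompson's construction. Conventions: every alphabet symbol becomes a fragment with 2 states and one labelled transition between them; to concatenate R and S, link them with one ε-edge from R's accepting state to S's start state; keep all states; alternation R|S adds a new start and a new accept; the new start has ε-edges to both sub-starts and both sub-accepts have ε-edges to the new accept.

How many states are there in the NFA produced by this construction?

8

Recursing over subexpressions:
Each of the 3 symbol leaves contributes a 2-state fragment.
  c|b : 6 states
  b(c|b) : 8 states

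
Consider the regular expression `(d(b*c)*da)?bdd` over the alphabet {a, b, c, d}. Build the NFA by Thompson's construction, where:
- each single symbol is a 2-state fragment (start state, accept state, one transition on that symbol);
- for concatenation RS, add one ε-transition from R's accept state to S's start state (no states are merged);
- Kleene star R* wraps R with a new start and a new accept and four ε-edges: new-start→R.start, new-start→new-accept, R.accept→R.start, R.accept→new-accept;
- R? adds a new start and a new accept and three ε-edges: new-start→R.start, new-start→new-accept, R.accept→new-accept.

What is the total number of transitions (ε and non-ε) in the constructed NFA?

Per subexpression:
Each of the 8 symbol leaves contributes 1 transition (1 symbol, 0 ε).
  b* : 5 transitions (1 symbol, 4 ε)
  b*c : 7 transitions (2 symbol, 5 ε)
  (b*c)* : 11 transitions (2 symbol, 9 ε)
  d(b*c)*da : 17 transitions (5 symbol, 12 ε)
  (d(b*c)*da)? : 20 transitions (5 symbol, 15 ε)
  (d(b*c)*da)?bdd : 26 transitions (8 symbol, 18 ε)

26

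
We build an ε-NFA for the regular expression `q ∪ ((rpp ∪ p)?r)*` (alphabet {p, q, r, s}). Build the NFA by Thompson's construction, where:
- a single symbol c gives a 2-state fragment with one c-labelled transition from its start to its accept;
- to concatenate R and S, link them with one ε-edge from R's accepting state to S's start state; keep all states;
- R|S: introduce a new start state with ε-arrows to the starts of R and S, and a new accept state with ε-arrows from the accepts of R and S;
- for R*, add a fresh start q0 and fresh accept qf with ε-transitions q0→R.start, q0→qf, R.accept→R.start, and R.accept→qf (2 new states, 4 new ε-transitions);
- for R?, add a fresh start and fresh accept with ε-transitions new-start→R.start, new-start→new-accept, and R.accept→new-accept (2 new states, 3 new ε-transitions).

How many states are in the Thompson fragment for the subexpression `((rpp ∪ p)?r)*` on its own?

Fragment for `((rpp ∪ p)?r)*`:
Each of the 5 symbol leaves contributes a 2-state fragment.
  rpp : 6 states
  rpp ∪ p : 10 states
  (rpp ∪ p)? : 12 states
  (rpp ∪ p)?r : 14 states
  ((rpp ∪ p)?r)* : 16 states

16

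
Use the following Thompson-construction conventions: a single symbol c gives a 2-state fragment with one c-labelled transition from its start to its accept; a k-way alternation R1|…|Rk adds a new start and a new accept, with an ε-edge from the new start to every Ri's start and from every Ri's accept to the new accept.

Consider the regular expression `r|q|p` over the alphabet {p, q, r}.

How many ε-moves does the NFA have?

6

Per subexpression:
Each of the 3 symbol leaves contributes 0 ε-transitions.
  r|q|p — 6 ε-transitions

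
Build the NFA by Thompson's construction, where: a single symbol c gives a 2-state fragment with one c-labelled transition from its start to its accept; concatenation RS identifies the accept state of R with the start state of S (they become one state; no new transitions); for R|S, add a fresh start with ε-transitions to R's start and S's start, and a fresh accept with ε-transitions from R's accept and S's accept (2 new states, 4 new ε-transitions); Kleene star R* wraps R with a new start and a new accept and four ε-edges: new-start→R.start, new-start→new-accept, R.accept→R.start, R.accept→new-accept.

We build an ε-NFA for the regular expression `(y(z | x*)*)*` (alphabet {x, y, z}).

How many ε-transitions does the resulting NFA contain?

Per subexpression:
Each of the 3 symbol leaves contributes 0 ε-transitions.
  x* — 4 ε-transitions
  z | x* — 8 ε-transitions
  (z | x*)* — 12 ε-transitions
  y(z | x*)* — 12 ε-transitions
  (y(z | x*)*)* — 16 ε-transitions

16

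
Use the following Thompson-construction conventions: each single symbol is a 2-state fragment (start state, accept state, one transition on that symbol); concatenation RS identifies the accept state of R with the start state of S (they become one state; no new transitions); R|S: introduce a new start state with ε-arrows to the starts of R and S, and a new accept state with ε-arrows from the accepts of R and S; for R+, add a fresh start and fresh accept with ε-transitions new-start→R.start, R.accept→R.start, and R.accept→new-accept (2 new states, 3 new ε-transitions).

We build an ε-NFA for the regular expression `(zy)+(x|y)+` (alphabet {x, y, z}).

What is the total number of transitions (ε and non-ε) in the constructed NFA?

Per subexpression:
Each of the 4 symbol leaves contributes 1 transition (1 symbol, 0 ε).
  zy = 2 transitions (2 symbol, 0 ε)
  (zy)+ = 5 transitions (2 symbol, 3 ε)
  x|y = 6 transitions (2 symbol, 4 ε)
  (x|y)+ = 9 transitions (2 symbol, 7 ε)
  (zy)+(x|y)+ = 14 transitions (4 symbol, 10 ε)

14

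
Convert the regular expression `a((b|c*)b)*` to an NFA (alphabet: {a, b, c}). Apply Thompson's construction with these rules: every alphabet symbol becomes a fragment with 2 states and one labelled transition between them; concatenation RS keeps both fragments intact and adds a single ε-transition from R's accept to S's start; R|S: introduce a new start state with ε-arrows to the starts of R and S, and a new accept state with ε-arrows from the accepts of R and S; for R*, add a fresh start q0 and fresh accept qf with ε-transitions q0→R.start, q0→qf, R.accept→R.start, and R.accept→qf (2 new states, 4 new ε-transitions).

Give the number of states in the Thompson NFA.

14

Building bottom-up:
Each of the 4 symbol leaves contributes a 2-state fragment.
  c* — 4 states
  b|c* — 8 states
  (b|c*)b — 10 states
  ((b|c*)b)* — 12 states
  a((b|c*)b)* — 14 states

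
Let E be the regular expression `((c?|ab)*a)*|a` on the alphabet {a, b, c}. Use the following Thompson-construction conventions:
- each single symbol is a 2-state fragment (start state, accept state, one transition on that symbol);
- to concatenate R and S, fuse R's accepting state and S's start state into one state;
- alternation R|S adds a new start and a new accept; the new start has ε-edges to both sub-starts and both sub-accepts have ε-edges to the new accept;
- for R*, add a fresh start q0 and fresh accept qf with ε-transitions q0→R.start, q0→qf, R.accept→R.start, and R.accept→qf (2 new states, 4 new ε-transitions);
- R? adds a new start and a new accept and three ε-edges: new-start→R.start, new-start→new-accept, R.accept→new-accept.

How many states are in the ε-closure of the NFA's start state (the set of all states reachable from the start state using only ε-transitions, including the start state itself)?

13

Compute the ε-closure size of each fragment's start state recursively; a symbol fragment's start has no outgoing ε-edge, so its closure is just itself (size 1).
  c? — |closure| = 1 (new start) + 1 (body) + 1 (new accept, via ε) = 3
  ab — |closure| equals the left operand's closure size = 1 (its accept is not ε-reachable, so the closure stops there)
  c?|ab — |closure| = 1 (new start) + (3 + 1) + 1 (new accept, since some branch ε-reaches its own accept) = 6
  (c?|ab)* — the star's fresh start ε-reaches both the body's start and the fresh accept: |closure| = 2 + 6 = 8
  (c?|ab)*a — the left operand accepts ε, so the closure extends into the next operand (the shared merged state is already counted); |closure| = 8 + (1−1) = 8
  ((c?|ab)*a)* — new start has ε-edges to the inner start and to the new accept, so |closure| = 2 + 8 = 10
  ((c?|ab)*a)*|a — new start ε-reaches every alternative's start; at least one alternative accepts ε, so the union's new accept is reached too: |closure| = 1 + 10 + 1 + 1 = 13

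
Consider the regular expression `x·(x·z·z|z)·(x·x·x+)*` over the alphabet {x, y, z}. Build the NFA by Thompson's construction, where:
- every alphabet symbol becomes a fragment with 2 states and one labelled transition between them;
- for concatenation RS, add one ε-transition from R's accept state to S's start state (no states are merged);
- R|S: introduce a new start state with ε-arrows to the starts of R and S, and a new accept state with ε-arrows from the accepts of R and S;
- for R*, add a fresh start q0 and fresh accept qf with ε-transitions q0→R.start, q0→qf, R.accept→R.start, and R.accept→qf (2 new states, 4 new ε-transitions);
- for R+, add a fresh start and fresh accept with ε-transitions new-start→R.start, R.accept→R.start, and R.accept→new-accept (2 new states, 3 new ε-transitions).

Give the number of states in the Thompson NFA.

22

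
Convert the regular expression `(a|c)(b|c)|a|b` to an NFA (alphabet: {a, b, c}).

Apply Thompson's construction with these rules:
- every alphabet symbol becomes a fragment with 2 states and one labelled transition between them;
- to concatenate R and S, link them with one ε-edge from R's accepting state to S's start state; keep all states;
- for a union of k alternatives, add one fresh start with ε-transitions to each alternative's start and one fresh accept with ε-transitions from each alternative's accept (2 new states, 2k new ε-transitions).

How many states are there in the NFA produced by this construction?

Per subexpression:
Each of the 6 symbol leaves contributes a 2-state fragment.
  a|c → 6 states
  b|c → 6 states
  (a|c)(b|c) → 12 states
  (a|c)(b|c)|a|b → 18 states

18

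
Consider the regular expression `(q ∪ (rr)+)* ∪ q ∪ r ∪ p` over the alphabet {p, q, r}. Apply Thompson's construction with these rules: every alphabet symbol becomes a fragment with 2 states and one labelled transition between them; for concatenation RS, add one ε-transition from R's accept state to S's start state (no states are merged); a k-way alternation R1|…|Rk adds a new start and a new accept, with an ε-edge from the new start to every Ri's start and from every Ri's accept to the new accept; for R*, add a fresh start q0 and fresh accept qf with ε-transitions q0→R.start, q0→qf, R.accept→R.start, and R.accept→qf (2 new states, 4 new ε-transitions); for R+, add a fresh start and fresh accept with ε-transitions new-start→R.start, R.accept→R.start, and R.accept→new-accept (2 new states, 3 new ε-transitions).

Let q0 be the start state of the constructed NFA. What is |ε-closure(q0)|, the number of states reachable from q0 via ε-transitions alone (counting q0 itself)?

11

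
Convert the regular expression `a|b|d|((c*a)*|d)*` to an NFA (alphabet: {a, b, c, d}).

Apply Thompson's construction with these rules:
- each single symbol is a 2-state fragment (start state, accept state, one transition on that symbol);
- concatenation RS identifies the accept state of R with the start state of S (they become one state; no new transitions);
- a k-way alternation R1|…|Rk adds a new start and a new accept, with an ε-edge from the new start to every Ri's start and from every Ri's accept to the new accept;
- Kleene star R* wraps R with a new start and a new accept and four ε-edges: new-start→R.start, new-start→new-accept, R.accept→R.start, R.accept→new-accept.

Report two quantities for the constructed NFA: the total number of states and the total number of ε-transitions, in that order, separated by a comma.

Per subexpression:
Each of the 6 symbol leaves contributes 2 states and 0 ε-transitions.
  c* = 4 states, 4 ε-transitions
  c*a = 5 states, 4 ε-transitions
  (c*a)* = 7 states, 8 ε-transitions
  (c*a)*|d = 11 states, 12 ε-transitions
  ((c*a)*|d)* = 13 states, 16 ε-transitions
  a|b|d|((c*a)*|d)* = 21 states, 24 ε-transitions

21, 24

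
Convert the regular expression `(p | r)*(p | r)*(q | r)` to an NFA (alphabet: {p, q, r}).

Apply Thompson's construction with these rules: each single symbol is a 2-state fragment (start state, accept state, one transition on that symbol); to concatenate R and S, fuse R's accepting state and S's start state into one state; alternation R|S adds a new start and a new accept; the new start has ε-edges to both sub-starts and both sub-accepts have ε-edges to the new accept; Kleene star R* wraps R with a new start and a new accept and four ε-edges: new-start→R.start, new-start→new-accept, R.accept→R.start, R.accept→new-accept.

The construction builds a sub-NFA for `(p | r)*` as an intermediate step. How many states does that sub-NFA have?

8

Fragment for `(p | r)*`:
Each of the 2 symbol leaves contributes a 2-state fragment.
  p | r = 6 states
  (p | r)* = 8 states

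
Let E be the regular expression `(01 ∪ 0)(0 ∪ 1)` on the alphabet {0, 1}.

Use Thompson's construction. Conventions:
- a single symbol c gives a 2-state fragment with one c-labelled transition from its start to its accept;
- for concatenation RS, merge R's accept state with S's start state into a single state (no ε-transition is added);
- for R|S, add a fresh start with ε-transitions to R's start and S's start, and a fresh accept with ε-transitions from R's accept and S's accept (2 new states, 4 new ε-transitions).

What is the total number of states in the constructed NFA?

Bottom-up over the parse tree:
Each of the 5 symbol leaves contributes a 2-state fragment.
  01 = 3 states
  01 ∪ 0 = 7 states
  0 ∪ 1 = 6 states
  (01 ∪ 0)(0 ∪ 1) = 12 states

12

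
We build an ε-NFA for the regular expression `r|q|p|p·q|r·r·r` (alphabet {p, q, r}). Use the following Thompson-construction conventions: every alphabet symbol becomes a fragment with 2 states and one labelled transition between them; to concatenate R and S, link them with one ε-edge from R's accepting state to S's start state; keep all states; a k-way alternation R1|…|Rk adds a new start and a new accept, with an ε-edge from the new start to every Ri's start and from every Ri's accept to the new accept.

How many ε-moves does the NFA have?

13

Per subexpression:
Each of the 8 symbol leaves contributes 0 ε-transitions.
  p·q → 1 ε-transition
  r·r·r → 2 ε-transitions
  r|q|p|p·q|r·r·r → 13 ε-transitions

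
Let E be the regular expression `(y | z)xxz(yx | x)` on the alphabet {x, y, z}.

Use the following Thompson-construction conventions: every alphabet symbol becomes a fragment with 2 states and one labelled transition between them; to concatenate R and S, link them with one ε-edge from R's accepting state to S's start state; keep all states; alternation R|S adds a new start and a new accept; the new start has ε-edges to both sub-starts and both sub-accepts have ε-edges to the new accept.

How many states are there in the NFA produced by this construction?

Per subexpression:
Each of the 8 symbol leaves contributes a 2-state fragment.
  y | z = 6 states
  yx = 4 states
  yx | x = 8 states
  (y | z)xxz(yx | x) = 20 states

20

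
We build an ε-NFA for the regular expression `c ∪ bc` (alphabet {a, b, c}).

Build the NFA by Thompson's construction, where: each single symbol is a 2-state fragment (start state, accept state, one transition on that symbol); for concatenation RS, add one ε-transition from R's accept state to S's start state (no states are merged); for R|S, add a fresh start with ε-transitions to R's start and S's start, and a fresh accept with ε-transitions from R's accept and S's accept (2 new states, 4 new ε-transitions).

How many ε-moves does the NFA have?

5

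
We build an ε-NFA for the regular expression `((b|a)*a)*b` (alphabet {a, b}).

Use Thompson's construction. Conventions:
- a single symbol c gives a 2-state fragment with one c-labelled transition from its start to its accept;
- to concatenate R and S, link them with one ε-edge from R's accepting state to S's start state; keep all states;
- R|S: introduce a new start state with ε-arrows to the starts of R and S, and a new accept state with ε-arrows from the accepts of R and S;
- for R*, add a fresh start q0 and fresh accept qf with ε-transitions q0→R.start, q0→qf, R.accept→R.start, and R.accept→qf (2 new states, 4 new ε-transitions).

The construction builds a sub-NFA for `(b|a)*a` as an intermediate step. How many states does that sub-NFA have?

Fragment for `(b|a)*a`:
Each of the 3 symbol leaves contributes a 2-state fragment.
  b|a = 6 states
  (b|a)* = 8 states
  (b|a)*a = 10 states

10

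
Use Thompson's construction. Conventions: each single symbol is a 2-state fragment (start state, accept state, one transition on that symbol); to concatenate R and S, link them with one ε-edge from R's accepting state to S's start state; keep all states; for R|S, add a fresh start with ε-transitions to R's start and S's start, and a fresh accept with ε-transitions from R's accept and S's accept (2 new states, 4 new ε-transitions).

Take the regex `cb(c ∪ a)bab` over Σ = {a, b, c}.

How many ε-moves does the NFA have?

Building bottom-up:
Each of the 7 symbol leaves contributes 0 ε-transitions.
  c ∪ a → 4 ε-transitions
  cb(c ∪ a)bab → 9 ε-transitions

9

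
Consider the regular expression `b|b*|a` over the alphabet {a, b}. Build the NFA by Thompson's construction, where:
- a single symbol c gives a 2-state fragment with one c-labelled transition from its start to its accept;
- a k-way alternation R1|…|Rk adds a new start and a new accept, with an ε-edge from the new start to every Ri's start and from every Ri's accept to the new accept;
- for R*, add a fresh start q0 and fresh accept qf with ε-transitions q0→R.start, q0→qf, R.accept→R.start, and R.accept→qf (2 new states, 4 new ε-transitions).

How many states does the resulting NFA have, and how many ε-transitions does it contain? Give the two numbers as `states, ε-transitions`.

10, 10

Recursing over subexpressions:
Each of the 3 symbol leaves contributes 2 states and 0 ε-transitions.
  b* = 4 states, 4 ε-transitions
  b|b*|a = 10 states, 10 ε-transitions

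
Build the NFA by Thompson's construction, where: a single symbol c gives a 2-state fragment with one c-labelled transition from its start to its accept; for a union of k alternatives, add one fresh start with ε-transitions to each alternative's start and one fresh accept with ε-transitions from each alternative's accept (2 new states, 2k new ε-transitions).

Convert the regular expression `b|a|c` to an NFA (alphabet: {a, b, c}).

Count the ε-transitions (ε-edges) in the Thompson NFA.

By structural recursion:
Each of the 3 symbol leaves contributes 0 ε-transitions.
  b|a|c : 6 ε-transitions

6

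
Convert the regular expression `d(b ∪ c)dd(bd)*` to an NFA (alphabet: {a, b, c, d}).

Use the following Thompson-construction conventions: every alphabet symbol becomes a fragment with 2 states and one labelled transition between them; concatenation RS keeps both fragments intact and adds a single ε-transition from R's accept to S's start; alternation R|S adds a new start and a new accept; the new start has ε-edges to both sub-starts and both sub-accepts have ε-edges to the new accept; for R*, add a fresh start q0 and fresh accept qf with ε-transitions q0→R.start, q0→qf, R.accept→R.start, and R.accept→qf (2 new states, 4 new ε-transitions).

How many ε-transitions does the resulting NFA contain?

13

Per subexpression:
Each of the 7 symbol leaves contributes 0 ε-transitions.
  b ∪ c = 4 ε-transitions
  bd = 1 ε-transition
  (bd)* = 5 ε-transitions
  d(b ∪ c)dd(bd)* = 13 ε-transitions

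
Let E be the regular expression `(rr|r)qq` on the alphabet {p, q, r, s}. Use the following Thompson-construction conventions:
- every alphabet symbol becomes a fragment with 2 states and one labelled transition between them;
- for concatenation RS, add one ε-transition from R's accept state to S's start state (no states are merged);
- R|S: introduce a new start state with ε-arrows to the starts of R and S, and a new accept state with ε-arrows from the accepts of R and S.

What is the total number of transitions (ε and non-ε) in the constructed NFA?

12

Per subexpression:
Each of the 5 symbol leaves contributes 1 transition (1 symbol, 0 ε).
  rr = 3 transitions (2 symbol, 1 ε)
  rr|r = 8 transitions (3 symbol, 5 ε)
  (rr|r)qq = 12 transitions (5 symbol, 7 ε)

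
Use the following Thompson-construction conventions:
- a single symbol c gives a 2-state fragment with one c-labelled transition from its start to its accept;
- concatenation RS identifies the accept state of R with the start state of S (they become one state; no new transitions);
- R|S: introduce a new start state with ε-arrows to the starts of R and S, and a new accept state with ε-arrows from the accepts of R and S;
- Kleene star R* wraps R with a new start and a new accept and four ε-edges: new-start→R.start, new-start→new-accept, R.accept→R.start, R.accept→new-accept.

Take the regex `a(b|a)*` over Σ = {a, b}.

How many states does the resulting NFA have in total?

9

By structural recursion:
Each of the 3 symbol leaves contributes a 2-state fragment.
  b|a = 6 states
  (b|a)* = 8 states
  a(b|a)* = 9 states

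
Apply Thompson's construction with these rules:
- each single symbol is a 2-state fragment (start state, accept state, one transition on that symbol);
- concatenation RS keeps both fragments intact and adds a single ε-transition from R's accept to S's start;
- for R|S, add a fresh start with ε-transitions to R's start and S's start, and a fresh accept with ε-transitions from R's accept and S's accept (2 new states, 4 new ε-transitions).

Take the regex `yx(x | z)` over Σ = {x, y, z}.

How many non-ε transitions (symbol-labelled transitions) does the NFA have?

4

By structural recursion:
Each of the 4 symbol leaves contributes exactly 1 symbol transition.
  x | z → 2 symbol transitions
  yx(x | z) → 4 symbol transitions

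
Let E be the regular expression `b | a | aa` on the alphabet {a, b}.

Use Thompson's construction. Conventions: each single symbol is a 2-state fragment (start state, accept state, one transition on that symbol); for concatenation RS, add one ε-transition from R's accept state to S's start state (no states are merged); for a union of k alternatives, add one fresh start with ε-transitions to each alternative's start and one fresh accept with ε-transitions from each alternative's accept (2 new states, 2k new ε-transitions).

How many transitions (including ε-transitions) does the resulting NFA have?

11

Building bottom-up:
Each of the 4 symbol leaves contributes 1 transition (1 symbol, 0 ε).
  aa — 3 transitions (2 symbol, 1 ε)
  b | a | aa — 11 transitions (4 symbol, 7 ε)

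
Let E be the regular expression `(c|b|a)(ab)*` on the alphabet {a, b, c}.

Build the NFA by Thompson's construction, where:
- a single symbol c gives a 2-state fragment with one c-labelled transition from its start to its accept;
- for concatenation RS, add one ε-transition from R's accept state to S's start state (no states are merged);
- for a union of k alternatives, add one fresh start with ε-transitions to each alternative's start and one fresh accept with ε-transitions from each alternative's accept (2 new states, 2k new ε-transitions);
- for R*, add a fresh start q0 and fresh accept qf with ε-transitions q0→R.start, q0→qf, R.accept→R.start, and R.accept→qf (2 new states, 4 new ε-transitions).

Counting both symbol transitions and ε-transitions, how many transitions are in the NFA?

17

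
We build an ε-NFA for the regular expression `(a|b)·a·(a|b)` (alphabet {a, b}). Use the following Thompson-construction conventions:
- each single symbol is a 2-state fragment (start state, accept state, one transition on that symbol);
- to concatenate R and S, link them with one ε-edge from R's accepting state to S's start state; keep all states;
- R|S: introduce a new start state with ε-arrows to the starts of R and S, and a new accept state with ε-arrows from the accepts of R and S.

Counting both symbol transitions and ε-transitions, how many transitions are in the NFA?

15

Building bottom-up:
Each of the 5 symbol leaves contributes 1 transition (1 symbol, 0 ε).
  a|b → 6 transitions (2 symbol, 4 ε)
  a|b → 6 transitions (2 symbol, 4 ε)
  (a|b)·a·(a|b) → 15 transitions (5 symbol, 10 ε)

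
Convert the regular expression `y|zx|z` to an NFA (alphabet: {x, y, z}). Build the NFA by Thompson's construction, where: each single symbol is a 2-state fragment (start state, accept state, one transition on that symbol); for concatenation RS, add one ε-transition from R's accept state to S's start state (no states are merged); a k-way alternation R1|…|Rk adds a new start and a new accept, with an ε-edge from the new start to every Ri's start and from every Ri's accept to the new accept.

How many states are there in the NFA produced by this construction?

Recursing over subexpressions:
Each of the 4 symbol leaves contributes a 2-state fragment.
  zx — 4 states
  y|zx|z — 10 states

10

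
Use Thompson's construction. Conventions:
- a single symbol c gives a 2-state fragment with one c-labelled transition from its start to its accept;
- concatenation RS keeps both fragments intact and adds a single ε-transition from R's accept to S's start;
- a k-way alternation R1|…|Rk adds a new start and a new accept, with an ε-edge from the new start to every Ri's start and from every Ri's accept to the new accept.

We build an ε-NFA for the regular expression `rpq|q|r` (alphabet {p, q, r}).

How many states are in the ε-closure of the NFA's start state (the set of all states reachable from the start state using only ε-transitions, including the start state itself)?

4

Let C(F) = |ε-closure(F.start)| within fragment F, and note whether F accepts ε. Symbol fragments have C = 1 and do not accept ε. Then:
  rpq — |closure| equals the left operand's closure size = 1 (its accept is not ε-reachable, so the closure stops there)
  rpq|q|r — |closure| = 1 + 1 + 1 + 1 = 4 (the new accept is not ε-reachable since no branch accepts ε)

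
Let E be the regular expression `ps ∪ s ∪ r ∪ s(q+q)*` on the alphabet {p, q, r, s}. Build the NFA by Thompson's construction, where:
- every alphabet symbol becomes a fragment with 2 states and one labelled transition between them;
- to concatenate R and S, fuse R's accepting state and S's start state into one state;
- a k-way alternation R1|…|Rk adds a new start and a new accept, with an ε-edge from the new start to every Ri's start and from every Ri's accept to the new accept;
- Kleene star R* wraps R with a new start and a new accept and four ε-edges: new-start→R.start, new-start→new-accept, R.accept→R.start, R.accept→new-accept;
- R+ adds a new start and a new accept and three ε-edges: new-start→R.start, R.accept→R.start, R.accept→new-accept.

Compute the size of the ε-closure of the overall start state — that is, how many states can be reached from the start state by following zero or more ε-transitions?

Let C(F) = |ε-closure(F.start)| within fragment F, and note whether F accepts ε. Symbol fragments have C = 1 and do not accept ε. Then:
  ps → same as the first factor's closure: C = 1
  q+ → C = 1 + 1 = 2 (the body doesn't accept ε, so the new accept is not reached)
  q+q → same as the first factor's closure: C = 2
  (q+q)* → the star's fresh start ε-reaches both the body's start and the fresh accept: C = 2 + 2 = 4
  s(q+q)* → same as the first factor's closure: C = 1
  ps ∪ s ∪ r ∪ s(q+q)* → C = 1 + 1 + 1 + 1 + 1 = 5 (the new accept is not ε-reachable since no branch accepts ε)

5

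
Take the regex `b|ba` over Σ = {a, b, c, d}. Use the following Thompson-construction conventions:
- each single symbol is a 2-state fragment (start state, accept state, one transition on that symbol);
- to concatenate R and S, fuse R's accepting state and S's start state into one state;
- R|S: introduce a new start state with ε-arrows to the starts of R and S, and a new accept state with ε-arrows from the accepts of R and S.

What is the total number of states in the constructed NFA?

7

By structural recursion:
Each of the 3 symbol leaves contributes a 2-state fragment.
  ba — 3 states
  b|ba — 7 states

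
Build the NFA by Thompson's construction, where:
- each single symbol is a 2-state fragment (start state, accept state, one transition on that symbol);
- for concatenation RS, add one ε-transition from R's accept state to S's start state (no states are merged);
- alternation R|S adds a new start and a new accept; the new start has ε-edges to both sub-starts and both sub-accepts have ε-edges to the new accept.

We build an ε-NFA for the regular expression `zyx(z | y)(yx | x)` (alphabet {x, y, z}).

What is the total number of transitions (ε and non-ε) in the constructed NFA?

21

Building bottom-up:
Each of the 8 symbol leaves contributes 1 transition (1 symbol, 0 ε).
  z | y — 6 transitions (2 symbol, 4 ε)
  yx — 3 transitions (2 symbol, 1 ε)
  yx | x — 8 transitions (3 symbol, 5 ε)
  zyx(z | y)(yx | x) — 21 transitions (8 symbol, 13 ε)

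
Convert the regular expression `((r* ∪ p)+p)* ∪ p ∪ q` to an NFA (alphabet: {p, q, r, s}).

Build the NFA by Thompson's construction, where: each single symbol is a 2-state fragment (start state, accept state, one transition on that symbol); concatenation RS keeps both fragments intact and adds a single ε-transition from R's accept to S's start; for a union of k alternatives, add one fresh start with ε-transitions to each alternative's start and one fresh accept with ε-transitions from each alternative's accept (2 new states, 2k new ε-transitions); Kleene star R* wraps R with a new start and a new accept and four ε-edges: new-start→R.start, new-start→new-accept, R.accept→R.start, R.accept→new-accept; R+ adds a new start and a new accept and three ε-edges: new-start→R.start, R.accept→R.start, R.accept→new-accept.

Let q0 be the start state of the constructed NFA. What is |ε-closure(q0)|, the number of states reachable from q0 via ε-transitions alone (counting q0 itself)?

15

Work bottom-up. For each fragment F, track |ε-closure(F.start)| and whether F's accept lies in that closure (i.e. whether F accepts ε). A single-symbol fragment has closure size 1 and does not accept ε.
  r* — |ε-closure| = 1 (new start) + 1 (body) + 1 (new accept) = 3
  r* ∪ p — |ε-closure| = 1 (new start) + (3 + 1) + 1 (new accept, since some branch ε-reaches its own accept) = 6
  (r* ∪ p)+ — new start ε-reaches the body's start; the body's accept is ε-reachable, so the new accept is too: |ε-closure| = 1 + 6 + 1 = 8
  (r* ∪ p)+p — |ε-closure| = 8 + 1 = 9 (closure spills across the concat boundary because the left factor accepts ε)
  ((r* ∪ p)+p)* — |ε-closure| = 1 (new start) + 9 (body) + 1 (new accept) = 11
  ((r* ∪ p)+p)* ∪ p ∪ q — new start ε-reaches every alternative's start; at least one alternative accepts ε, so the union's new accept is reached too: |ε-closure| = 1 + 11 + 1 + 1 + 1 = 15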